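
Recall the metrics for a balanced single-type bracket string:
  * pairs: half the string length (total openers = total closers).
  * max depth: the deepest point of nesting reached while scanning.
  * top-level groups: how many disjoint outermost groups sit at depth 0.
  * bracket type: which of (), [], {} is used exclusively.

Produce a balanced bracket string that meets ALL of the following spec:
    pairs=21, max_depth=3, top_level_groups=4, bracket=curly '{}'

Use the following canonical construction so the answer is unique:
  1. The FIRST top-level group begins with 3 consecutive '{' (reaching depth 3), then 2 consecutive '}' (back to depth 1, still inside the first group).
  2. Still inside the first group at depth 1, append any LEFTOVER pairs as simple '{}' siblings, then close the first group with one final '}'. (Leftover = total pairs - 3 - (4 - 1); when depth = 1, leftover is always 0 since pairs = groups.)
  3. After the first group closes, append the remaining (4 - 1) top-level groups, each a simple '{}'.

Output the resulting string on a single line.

Answer: {{{}}{}{}{}{}{}{}{}{}{}{}{}{}{}{}{}}{}{}{}

Derivation:
Spec: pairs=21 depth=3 groups=4
Leftover pairs = 21 - 3 - (4-1) = 15
First group: deep chain of depth 3 + 15 sibling pairs
Remaining 3 groups: simple '{}' each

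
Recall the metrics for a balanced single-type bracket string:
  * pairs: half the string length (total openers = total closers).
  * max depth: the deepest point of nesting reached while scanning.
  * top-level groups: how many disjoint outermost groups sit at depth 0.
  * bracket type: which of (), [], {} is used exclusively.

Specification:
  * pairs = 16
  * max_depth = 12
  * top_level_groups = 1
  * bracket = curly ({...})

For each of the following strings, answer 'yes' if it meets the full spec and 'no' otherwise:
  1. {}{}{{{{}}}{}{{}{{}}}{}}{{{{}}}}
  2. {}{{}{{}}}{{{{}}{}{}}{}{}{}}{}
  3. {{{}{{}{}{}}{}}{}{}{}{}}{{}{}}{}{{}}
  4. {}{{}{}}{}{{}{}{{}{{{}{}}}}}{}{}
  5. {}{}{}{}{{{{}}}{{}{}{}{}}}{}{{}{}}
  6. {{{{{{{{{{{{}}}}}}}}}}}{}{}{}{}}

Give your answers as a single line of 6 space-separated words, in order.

String 1 '{}{}{{{{}}}{}{{}{{}}}{}}{{{{}}}}': depth seq [1 0 1 0 1 2 3 4 3 2 1 2 1 2 3 2 3 4 3 2 1 2 1 0 1 2 3 4 3 2 1 0]
  -> pairs=16 depth=4 groups=4 -> no
String 2 '{}{{}{{}}}{{{{}}{}{}}{}{}{}}{}': depth seq [1 0 1 2 1 2 3 2 1 0 1 2 3 4 3 2 3 2 3 2 1 2 1 2 1 2 1 0 1 0]
  -> pairs=15 depth=4 groups=4 -> no
String 3 '{{{}{{}{}{}}{}}{}{}{}{}}{{}{}}{}{{}}': depth seq [1 2 3 2 3 4 3 4 3 4 3 2 3 2 1 2 1 2 1 2 1 2 1 0 1 2 1 2 1 0 1 0 1 2 1 0]
  -> pairs=18 depth=4 groups=4 -> no
String 4 '{}{{}{}}{}{{}{}{{}{{{}{}}}}}{}{}': depth seq [1 0 1 2 1 2 1 0 1 0 1 2 1 2 1 2 3 2 3 4 5 4 5 4 3 2 1 0 1 0 1 0]
  -> pairs=16 depth=5 groups=6 -> no
String 5 '{}{}{}{}{{{{}}}{{}{}{}{}}}{}{{}{}}': depth seq [1 0 1 0 1 0 1 0 1 2 3 4 3 2 1 2 3 2 3 2 3 2 3 2 1 0 1 0 1 2 1 2 1 0]
  -> pairs=17 depth=4 groups=7 -> no
String 6 '{{{{{{{{{{{{}}}}}}}}}}}{}{}{}{}}': depth seq [1 2 3 4 5 6 7 8 9 10 11 12 11 10 9 8 7 6 5 4 3 2 1 2 1 2 1 2 1 2 1 0]
  -> pairs=16 depth=12 groups=1 -> yes

Answer: no no no no no yes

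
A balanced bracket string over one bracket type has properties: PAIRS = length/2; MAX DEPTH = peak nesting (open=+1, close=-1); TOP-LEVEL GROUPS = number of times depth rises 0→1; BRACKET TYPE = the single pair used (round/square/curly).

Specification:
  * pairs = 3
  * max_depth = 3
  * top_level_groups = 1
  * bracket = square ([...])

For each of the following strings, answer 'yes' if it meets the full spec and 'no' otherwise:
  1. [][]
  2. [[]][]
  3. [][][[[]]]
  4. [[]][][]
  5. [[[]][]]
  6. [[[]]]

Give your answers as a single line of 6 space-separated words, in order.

String 1 '[][]': depth seq [1 0 1 0]
  -> pairs=2 depth=1 groups=2 -> no
String 2 '[[]][]': depth seq [1 2 1 0 1 0]
  -> pairs=3 depth=2 groups=2 -> no
String 3 '[][][[[]]]': depth seq [1 0 1 0 1 2 3 2 1 0]
  -> pairs=5 depth=3 groups=3 -> no
String 4 '[[]][][]': depth seq [1 2 1 0 1 0 1 0]
  -> pairs=4 depth=2 groups=3 -> no
String 5 '[[[]][]]': depth seq [1 2 3 2 1 2 1 0]
  -> pairs=4 depth=3 groups=1 -> no
String 6 '[[[]]]': depth seq [1 2 3 2 1 0]
  -> pairs=3 depth=3 groups=1 -> yes

Answer: no no no no no yes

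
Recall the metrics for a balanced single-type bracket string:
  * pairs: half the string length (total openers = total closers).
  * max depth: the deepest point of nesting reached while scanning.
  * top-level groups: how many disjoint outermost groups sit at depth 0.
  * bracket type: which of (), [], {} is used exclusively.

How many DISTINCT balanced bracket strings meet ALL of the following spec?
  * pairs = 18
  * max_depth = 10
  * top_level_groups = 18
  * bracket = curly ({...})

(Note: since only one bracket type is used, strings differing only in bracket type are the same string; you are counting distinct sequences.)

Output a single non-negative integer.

Spec: pairs=18 depth=10 groups=18
Count(depth <= 10) = 1
Count(depth <= 9) = 1
Count(depth == 10) = 1 - 1 = 0

Answer: 0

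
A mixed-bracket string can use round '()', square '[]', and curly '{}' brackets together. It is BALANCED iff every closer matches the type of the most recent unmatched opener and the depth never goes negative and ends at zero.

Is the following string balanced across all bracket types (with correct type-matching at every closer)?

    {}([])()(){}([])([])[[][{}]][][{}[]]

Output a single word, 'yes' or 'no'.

pos 0: push '{'; stack = {
pos 1: '}' matches '{'; pop; stack = (empty)
pos 2: push '('; stack = (
pos 3: push '['; stack = ([
pos 4: ']' matches '['; pop; stack = (
pos 5: ')' matches '('; pop; stack = (empty)
pos 6: push '('; stack = (
pos 7: ')' matches '('; pop; stack = (empty)
pos 8: push '('; stack = (
pos 9: ')' matches '('; pop; stack = (empty)
pos 10: push '{'; stack = {
pos 11: '}' matches '{'; pop; stack = (empty)
pos 12: push '('; stack = (
pos 13: push '['; stack = ([
pos 14: ']' matches '['; pop; stack = (
pos 15: ')' matches '('; pop; stack = (empty)
pos 16: push '('; stack = (
pos 17: push '['; stack = ([
pos 18: ']' matches '['; pop; stack = (
pos 19: ')' matches '('; pop; stack = (empty)
pos 20: push '['; stack = [
pos 21: push '['; stack = [[
pos 22: ']' matches '['; pop; stack = [
pos 23: push '['; stack = [[
pos 24: push '{'; stack = [[{
pos 25: '}' matches '{'; pop; stack = [[
pos 26: ']' matches '['; pop; stack = [
pos 27: ']' matches '['; pop; stack = (empty)
pos 28: push '['; stack = [
pos 29: ']' matches '['; pop; stack = (empty)
pos 30: push '['; stack = [
pos 31: push '{'; stack = [{
pos 32: '}' matches '{'; pop; stack = [
pos 33: push '['; stack = [[
pos 34: ']' matches '['; pop; stack = [
pos 35: ']' matches '['; pop; stack = (empty)
end: stack empty → VALID
Verdict: properly nested → yes

Answer: yes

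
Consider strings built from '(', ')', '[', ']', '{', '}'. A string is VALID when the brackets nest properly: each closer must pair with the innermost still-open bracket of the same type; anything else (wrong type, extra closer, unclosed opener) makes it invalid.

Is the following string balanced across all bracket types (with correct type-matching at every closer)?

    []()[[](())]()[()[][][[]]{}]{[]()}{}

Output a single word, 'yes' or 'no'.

pos 0: push '['; stack = [
pos 1: ']' matches '['; pop; stack = (empty)
pos 2: push '('; stack = (
pos 3: ')' matches '('; pop; stack = (empty)
pos 4: push '['; stack = [
pos 5: push '['; stack = [[
pos 6: ']' matches '['; pop; stack = [
pos 7: push '('; stack = [(
pos 8: push '('; stack = [((
pos 9: ')' matches '('; pop; stack = [(
pos 10: ')' matches '('; pop; stack = [
pos 11: ']' matches '['; pop; stack = (empty)
pos 12: push '('; stack = (
pos 13: ')' matches '('; pop; stack = (empty)
pos 14: push '['; stack = [
pos 15: push '('; stack = [(
pos 16: ')' matches '('; pop; stack = [
pos 17: push '['; stack = [[
pos 18: ']' matches '['; pop; stack = [
pos 19: push '['; stack = [[
pos 20: ']' matches '['; pop; stack = [
pos 21: push '['; stack = [[
pos 22: push '['; stack = [[[
pos 23: ']' matches '['; pop; stack = [[
pos 24: ']' matches '['; pop; stack = [
pos 25: push '{'; stack = [{
pos 26: '}' matches '{'; pop; stack = [
pos 27: ']' matches '['; pop; stack = (empty)
pos 28: push '{'; stack = {
pos 29: push '['; stack = {[
pos 30: ']' matches '['; pop; stack = {
pos 31: push '('; stack = {(
pos 32: ')' matches '('; pop; stack = {
pos 33: '}' matches '{'; pop; stack = (empty)
pos 34: push '{'; stack = {
pos 35: '}' matches '{'; pop; stack = (empty)
end: stack empty → VALID
Verdict: properly nested → yes

Answer: yes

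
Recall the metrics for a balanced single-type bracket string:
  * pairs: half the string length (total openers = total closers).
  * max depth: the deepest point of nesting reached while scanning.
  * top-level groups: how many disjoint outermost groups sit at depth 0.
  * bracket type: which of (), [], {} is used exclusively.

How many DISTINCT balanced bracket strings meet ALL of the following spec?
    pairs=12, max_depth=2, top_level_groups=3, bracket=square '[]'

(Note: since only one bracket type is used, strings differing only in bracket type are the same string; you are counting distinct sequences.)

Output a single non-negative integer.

Spec: pairs=12 depth=2 groups=3
Count(depth <= 2) = 55
Count(depth <= 1) = 0
Count(depth == 2) = 55 - 0 = 55

Answer: 55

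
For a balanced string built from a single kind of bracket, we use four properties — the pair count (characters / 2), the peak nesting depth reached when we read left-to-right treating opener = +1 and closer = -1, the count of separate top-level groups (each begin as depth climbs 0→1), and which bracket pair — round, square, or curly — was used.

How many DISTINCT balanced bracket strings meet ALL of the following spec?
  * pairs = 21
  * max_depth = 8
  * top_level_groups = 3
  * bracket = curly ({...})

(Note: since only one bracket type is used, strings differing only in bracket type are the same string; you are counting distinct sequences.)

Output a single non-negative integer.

Answer: 675628482

Derivation:
Spec: pairs=21 depth=8 groups=3
Count(depth <= 8) = 4210016994
Count(depth <= 7) = 3534388512
Count(depth == 8) = 4210016994 - 3534388512 = 675628482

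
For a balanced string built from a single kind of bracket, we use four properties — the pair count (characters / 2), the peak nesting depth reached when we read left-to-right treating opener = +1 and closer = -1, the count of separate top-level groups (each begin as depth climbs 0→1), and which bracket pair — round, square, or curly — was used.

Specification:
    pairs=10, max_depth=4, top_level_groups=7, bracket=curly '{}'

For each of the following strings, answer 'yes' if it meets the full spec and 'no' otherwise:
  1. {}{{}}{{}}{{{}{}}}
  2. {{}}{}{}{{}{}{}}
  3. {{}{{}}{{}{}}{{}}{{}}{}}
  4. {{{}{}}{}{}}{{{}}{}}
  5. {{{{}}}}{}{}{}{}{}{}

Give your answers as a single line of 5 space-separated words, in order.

String 1 '{}{{}}{{}}{{{}{}}}': depth seq [1 0 1 2 1 0 1 2 1 0 1 2 3 2 3 2 1 0]
  -> pairs=9 depth=3 groups=4 -> no
String 2 '{{}}{}{}{{}{}{}}': depth seq [1 2 1 0 1 0 1 0 1 2 1 2 1 2 1 0]
  -> pairs=8 depth=2 groups=4 -> no
String 3 '{{}{{}}{{}{}}{{}}{{}}{}}': depth seq [1 2 1 2 3 2 1 2 3 2 3 2 1 2 3 2 1 2 3 2 1 2 1 0]
  -> pairs=12 depth=3 groups=1 -> no
String 4 '{{{}{}}{}{}}{{{}}{}}': depth seq [1 2 3 2 3 2 1 2 1 2 1 0 1 2 3 2 1 2 1 0]
  -> pairs=10 depth=3 groups=2 -> no
String 5 '{{{{}}}}{}{}{}{}{}{}': depth seq [1 2 3 4 3 2 1 0 1 0 1 0 1 0 1 0 1 0 1 0]
  -> pairs=10 depth=4 groups=7 -> yes

Answer: no no no no yes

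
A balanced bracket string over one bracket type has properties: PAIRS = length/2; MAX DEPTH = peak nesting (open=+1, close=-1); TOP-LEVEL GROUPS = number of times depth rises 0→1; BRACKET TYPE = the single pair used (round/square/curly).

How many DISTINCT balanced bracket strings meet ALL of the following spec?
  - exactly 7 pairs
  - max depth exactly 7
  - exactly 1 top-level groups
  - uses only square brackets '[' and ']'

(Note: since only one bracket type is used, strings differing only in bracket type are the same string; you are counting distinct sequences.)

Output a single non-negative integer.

Spec: pairs=7 depth=7 groups=1
Count(depth <= 7) = 132
Count(depth <= 6) = 131
Count(depth == 7) = 132 - 131 = 1

Answer: 1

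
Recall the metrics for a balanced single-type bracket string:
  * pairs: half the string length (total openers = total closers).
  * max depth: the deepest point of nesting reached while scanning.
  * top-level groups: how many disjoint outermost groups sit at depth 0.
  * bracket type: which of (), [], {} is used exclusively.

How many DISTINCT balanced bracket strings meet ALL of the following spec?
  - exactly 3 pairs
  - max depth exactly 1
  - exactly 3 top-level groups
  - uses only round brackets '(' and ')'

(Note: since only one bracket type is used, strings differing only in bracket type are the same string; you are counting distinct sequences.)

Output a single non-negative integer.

Answer: 1

Derivation:
Spec: pairs=3 depth=1 groups=3
Count(depth <= 1) = 1
Count(depth <= 0) = 0
Count(depth == 1) = 1 - 0 = 1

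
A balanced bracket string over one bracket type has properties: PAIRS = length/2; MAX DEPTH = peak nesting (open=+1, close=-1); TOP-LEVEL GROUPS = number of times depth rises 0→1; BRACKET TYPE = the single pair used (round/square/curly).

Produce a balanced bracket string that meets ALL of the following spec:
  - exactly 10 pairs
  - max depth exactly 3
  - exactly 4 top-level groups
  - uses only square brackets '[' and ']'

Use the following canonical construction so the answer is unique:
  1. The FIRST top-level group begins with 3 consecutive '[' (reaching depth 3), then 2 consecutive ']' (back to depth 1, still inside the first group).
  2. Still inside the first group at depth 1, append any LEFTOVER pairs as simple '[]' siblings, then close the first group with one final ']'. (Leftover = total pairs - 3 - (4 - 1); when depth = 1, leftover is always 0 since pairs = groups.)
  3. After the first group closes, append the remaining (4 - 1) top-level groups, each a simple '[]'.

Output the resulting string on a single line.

Answer: [[[]][][][][]][][][]

Derivation:
Spec: pairs=10 depth=3 groups=4
Leftover pairs = 10 - 3 - (4-1) = 4
First group: deep chain of depth 3 + 4 sibling pairs
Remaining 3 groups: simple '[]' each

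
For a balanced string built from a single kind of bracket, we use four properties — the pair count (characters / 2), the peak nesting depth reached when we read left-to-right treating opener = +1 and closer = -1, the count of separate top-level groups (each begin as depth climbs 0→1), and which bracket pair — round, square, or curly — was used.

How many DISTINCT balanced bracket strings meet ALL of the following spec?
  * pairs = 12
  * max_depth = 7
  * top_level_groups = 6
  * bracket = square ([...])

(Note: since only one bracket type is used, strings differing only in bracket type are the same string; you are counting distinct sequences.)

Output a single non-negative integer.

Spec: pairs=12 depth=7 groups=6
Count(depth <= 7) = 6188
Count(depth <= 6) = 6182
Count(depth == 7) = 6188 - 6182 = 6

Answer: 6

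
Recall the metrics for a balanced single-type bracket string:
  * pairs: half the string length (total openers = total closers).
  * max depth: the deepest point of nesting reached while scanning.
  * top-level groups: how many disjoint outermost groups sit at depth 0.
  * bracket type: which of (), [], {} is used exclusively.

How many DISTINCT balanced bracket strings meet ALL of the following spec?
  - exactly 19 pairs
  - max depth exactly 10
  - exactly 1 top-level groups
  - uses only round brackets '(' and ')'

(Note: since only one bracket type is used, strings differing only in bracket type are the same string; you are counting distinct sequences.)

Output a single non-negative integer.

Answer: 26457508

Derivation:
Spec: pairs=19 depth=10 groups=1
Count(depth <= 10) = 462125928
Count(depth <= 9) = 435668420
Count(depth == 10) = 462125928 - 435668420 = 26457508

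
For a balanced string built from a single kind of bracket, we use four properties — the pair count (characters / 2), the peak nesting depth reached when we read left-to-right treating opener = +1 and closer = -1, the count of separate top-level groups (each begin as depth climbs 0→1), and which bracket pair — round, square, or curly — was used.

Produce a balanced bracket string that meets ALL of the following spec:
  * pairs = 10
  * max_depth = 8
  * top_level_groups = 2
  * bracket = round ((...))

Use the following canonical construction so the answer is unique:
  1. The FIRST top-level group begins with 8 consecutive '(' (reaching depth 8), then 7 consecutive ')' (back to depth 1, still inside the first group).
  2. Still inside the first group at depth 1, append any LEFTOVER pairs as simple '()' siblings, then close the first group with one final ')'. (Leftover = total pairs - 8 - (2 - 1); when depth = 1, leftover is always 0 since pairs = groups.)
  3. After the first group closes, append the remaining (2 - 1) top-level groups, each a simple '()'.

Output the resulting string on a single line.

Answer: (((((((()))))))())()

Derivation:
Spec: pairs=10 depth=8 groups=2
Leftover pairs = 10 - 8 - (2-1) = 1
First group: deep chain of depth 8 + 1 sibling pairs
Remaining 1 groups: simple '()' each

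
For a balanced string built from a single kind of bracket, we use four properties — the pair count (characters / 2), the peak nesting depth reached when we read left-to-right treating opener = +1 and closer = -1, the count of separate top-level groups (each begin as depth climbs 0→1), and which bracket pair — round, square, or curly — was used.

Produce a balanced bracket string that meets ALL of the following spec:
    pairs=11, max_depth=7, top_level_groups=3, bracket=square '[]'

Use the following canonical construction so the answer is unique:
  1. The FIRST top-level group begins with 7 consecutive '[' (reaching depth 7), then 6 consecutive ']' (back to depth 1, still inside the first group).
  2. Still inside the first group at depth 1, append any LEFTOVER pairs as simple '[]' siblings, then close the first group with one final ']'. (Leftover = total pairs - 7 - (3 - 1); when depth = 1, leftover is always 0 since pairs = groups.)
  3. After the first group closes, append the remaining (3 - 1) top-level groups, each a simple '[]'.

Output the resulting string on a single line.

Answer: [[[[[[[]]]]]][][]][][]

Derivation:
Spec: pairs=11 depth=7 groups=3
Leftover pairs = 11 - 7 - (3-1) = 2
First group: deep chain of depth 7 + 2 sibling pairs
Remaining 2 groups: simple '[]' each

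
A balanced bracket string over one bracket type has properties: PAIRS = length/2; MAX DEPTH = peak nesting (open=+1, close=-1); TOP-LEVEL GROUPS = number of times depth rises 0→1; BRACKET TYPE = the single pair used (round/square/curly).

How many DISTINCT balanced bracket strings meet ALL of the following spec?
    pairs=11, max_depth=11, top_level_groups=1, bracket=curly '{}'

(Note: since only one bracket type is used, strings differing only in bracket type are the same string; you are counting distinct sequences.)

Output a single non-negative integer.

Spec: pairs=11 depth=11 groups=1
Count(depth <= 11) = 16796
Count(depth <= 10) = 16795
Count(depth == 11) = 16796 - 16795 = 1

Answer: 1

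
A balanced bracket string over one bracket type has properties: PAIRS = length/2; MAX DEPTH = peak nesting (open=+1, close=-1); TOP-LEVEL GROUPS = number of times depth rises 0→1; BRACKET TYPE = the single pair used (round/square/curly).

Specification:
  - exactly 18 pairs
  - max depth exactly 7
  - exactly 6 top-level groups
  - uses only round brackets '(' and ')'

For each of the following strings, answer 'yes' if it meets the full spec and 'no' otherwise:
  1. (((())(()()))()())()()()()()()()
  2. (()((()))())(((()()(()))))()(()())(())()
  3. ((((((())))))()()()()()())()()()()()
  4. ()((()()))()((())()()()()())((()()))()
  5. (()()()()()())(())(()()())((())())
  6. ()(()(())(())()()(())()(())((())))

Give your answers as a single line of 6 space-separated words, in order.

Answer: no no yes no no no

Derivation:
String 1 '(((())(()()))()())()()()()()()()': depth seq [1 2 3 4 3 2 3 4 3 4 3 2 1 2 1 2 1 0 1 0 1 0 1 0 1 0 1 0 1 0 1 0]
  -> pairs=16 depth=4 groups=8 -> no
String 2 '(()((()))())(((()()(()))))()(()())(())()': depth seq [1 2 1 2 3 4 3 2 1 2 1 0 1 2 3 4 3 4 3 4 5 4 3 2 1 0 1 0 1 2 1 2 1 0 1 2 1 0 1 0]
  -> pairs=20 depth=5 groups=6 -> no
String 3 '((((((())))))()()()()()())()()()()()': depth seq [1 2 3 4 5 6 7 6 5 4 3 2 1 2 1 2 1 2 1 2 1 2 1 2 1 0 1 0 1 0 1 0 1 0 1 0]
  -> pairs=18 depth=7 groups=6 -> yes
String 4 '()((()()))()((())()()()()())((()()))()': depth seq [1 0 1 2 3 2 3 2 1 0 1 0 1 2 3 2 1 2 1 2 1 2 1 2 1 2 1 0 1 2 3 2 3 2 1 0 1 0]
  -> pairs=19 depth=3 groups=6 -> no
String 5 '(()()()()()())(())(()()())((())())': depth seq [1 2 1 2 1 2 1 2 1 2 1 2 1 0 1 2 1 0 1 2 1 2 1 2 1 0 1 2 3 2 1 2 1 0]
  -> pairs=17 depth=3 groups=4 -> no
String 6 '()(()(())(())()()(())()(())((())))': depth seq [1 0 1 2 1 2 3 2 1 2 3 2 1 2 1 2 1 2 3 2 1 2 1 2 3 2 1 2 3 4 3 2 1 0]
  -> pairs=17 depth=4 groups=2 -> no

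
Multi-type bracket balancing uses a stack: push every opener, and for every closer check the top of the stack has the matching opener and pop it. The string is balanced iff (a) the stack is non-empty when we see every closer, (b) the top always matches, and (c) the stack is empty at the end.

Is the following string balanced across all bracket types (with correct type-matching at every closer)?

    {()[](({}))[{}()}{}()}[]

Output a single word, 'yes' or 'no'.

Answer: no

Derivation:
pos 0: push '{'; stack = {
pos 1: push '('; stack = {(
pos 2: ')' matches '('; pop; stack = {
pos 3: push '['; stack = {[
pos 4: ']' matches '['; pop; stack = {
pos 5: push '('; stack = {(
pos 6: push '('; stack = {((
pos 7: push '{'; stack = {(({
pos 8: '}' matches '{'; pop; stack = {((
pos 9: ')' matches '('; pop; stack = {(
pos 10: ')' matches '('; pop; stack = {
pos 11: push '['; stack = {[
pos 12: push '{'; stack = {[{
pos 13: '}' matches '{'; pop; stack = {[
pos 14: push '('; stack = {[(
pos 15: ')' matches '('; pop; stack = {[
pos 16: saw closer '}' but top of stack is '[' (expected ']') → INVALID
Verdict: type mismatch at position 16: '}' closes '[' → no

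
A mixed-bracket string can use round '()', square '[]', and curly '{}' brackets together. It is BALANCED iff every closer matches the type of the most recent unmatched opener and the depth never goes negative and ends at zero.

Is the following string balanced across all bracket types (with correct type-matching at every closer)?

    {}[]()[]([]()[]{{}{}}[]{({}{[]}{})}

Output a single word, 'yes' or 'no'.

Answer: no

Derivation:
pos 0: push '{'; stack = {
pos 1: '}' matches '{'; pop; stack = (empty)
pos 2: push '['; stack = [
pos 3: ']' matches '['; pop; stack = (empty)
pos 4: push '('; stack = (
pos 5: ')' matches '('; pop; stack = (empty)
pos 6: push '['; stack = [
pos 7: ']' matches '['; pop; stack = (empty)
pos 8: push '('; stack = (
pos 9: push '['; stack = ([
pos 10: ']' matches '['; pop; stack = (
pos 11: push '('; stack = ((
pos 12: ')' matches '('; pop; stack = (
pos 13: push '['; stack = ([
pos 14: ']' matches '['; pop; stack = (
pos 15: push '{'; stack = ({
pos 16: push '{'; stack = ({{
pos 17: '}' matches '{'; pop; stack = ({
pos 18: push '{'; stack = ({{
pos 19: '}' matches '{'; pop; stack = ({
pos 20: '}' matches '{'; pop; stack = (
pos 21: push '['; stack = ([
pos 22: ']' matches '['; pop; stack = (
pos 23: push '{'; stack = ({
pos 24: push '('; stack = ({(
pos 25: push '{'; stack = ({({
pos 26: '}' matches '{'; pop; stack = ({(
pos 27: push '{'; stack = ({({
pos 28: push '['; stack = ({({[
pos 29: ']' matches '['; pop; stack = ({({
pos 30: '}' matches '{'; pop; stack = ({(
pos 31: push '{'; stack = ({({
pos 32: '}' matches '{'; pop; stack = ({(
pos 33: ')' matches '('; pop; stack = ({
pos 34: '}' matches '{'; pop; stack = (
end: stack still non-empty (() → INVALID
Verdict: unclosed openers at end: ( → no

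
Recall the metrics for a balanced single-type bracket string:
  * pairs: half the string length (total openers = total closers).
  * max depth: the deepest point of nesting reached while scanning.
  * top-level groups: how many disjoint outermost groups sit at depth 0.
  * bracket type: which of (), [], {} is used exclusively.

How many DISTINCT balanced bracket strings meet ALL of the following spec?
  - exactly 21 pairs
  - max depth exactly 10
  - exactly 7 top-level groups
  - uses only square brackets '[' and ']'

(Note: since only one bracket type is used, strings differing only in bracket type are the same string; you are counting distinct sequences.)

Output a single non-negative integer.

Spec: pairs=21 depth=10 groups=7
Count(depth <= 10) = 463747097
Count(depth <= 9) = 462651464
Count(depth == 10) = 463747097 - 462651464 = 1095633

Answer: 1095633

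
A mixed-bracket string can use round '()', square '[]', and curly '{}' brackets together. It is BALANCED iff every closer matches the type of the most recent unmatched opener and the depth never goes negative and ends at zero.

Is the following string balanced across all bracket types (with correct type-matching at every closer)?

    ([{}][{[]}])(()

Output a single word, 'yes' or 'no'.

Answer: no

Derivation:
pos 0: push '('; stack = (
pos 1: push '['; stack = ([
pos 2: push '{'; stack = ([{
pos 3: '}' matches '{'; pop; stack = ([
pos 4: ']' matches '['; pop; stack = (
pos 5: push '['; stack = ([
pos 6: push '{'; stack = ([{
pos 7: push '['; stack = ([{[
pos 8: ']' matches '['; pop; stack = ([{
pos 9: '}' matches '{'; pop; stack = ([
pos 10: ']' matches '['; pop; stack = (
pos 11: ')' matches '('; pop; stack = (empty)
pos 12: push '('; stack = (
pos 13: push '('; stack = ((
pos 14: ')' matches '('; pop; stack = (
end: stack still non-empty (() → INVALID
Verdict: unclosed openers at end: ( → no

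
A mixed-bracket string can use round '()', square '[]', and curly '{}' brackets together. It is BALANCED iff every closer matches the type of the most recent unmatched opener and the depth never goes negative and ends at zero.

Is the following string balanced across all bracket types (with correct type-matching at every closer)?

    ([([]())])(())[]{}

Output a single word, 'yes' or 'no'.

pos 0: push '('; stack = (
pos 1: push '['; stack = ([
pos 2: push '('; stack = ([(
pos 3: push '['; stack = ([([
pos 4: ']' matches '['; pop; stack = ([(
pos 5: push '('; stack = ([((
pos 6: ')' matches '('; pop; stack = ([(
pos 7: ')' matches '('; pop; stack = ([
pos 8: ']' matches '['; pop; stack = (
pos 9: ')' matches '('; pop; stack = (empty)
pos 10: push '('; stack = (
pos 11: push '('; stack = ((
pos 12: ')' matches '('; pop; stack = (
pos 13: ')' matches '('; pop; stack = (empty)
pos 14: push '['; stack = [
pos 15: ']' matches '['; pop; stack = (empty)
pos 16: push '{'; stack = {
pos 17: '}' matches '{'; pop; stack = (empty)
end: stack empty → VALID
Verdict: properly nested → yes

Answer: yes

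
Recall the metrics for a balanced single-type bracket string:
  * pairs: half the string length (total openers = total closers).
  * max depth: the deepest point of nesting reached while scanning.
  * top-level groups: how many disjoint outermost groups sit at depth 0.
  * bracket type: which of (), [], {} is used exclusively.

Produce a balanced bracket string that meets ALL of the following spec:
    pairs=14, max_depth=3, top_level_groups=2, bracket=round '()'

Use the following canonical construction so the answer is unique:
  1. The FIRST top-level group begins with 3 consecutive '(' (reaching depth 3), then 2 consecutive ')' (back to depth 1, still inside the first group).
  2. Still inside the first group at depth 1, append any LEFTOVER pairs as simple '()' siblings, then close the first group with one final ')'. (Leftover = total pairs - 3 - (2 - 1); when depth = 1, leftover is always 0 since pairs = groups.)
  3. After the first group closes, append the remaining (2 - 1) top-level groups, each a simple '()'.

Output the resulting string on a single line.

Spec: pairs=14 depth=3 groups=2
Leftover pairs = 14 - 3 - (2-1) = 10
First group: deep chain of depth 3 + 10 sibling pairs
Remaining 1 groups: simple '()' each

Answer: ((())()()()()()()()()()())()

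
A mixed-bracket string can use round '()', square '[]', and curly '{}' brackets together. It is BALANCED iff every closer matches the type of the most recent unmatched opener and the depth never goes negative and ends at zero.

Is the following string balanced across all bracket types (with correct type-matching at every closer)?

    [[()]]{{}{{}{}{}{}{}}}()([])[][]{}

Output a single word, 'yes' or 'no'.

pos 0: push '['; stack = [
pos 1: push '['; stack = [[
pos 2: push '('; stack = [[(
pos 3: ')' matches '('; pop; stack = [[
pos 4: ']' matches '['; pop; stack = [
pos 5: ']' matches '['; pop; stack = (empty)
pos 6: push '{'; stack = {
pos 7: push '{'; stack = {{
pos 8: '}' matches '{'; pop; stack = {
pos 9: push '{'; stack = {{
pos 10: push '{'; stack = {{{
pos 11: '}' matches '{'; pop; stack = {{
pos 12: push '{'; stack = {{{
pos 13: '}' matches '{'; pop; stack = {{
pos 14: push '{'; stack = {{{
pos 15: '}' matches '{'; pop; stack = {{
pos 16: push '{'; stack = {{{
pos 17: '}' matches '{'; pop; stack = {{
pos 18: push '{'; stack = {{{
pos 19: '}' matches '{'; pop; stack = {{
pos 20: '}' matches '{'; pop; stack = {
pos 21: '}' matches '{'; pop; stack = (empty)
pos 22: push '('; stack = (
pos 23: ')' matches '('; pop; stack = (empty)
pos 24: push '('; stack = (
pos 25: push '['; stack = ([
pos 26: ']' matches '['; pop; stack = (
pos 27: ')' matches '('; pop; stack = (empty)
pos 28: push '['; stack = [
pos 29: ']' matches '['; pop; stack = (empty)
pos 30: push '['; stack = [
pos 31: ']' matches '['; pop; stack = (empty)
pos 32: push '{'; stack = {
pos 33: '}' matches '{'; pop; stack = (empty)
end: stack empty → VALID
Verdict: properly nested → yes

Answer: yes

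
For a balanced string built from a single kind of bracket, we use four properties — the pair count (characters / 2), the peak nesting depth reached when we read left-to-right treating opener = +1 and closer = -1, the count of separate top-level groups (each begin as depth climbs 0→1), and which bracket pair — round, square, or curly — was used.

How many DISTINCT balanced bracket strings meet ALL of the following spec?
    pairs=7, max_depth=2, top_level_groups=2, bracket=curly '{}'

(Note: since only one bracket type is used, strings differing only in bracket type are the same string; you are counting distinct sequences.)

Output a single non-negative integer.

Spec: pairs=7 depth=2 groups=2
Count(depth <= 2) = 6
Count(depth <= 1) = 0
Count(depth == 2) = 6 - 0 = 6

Answer: 6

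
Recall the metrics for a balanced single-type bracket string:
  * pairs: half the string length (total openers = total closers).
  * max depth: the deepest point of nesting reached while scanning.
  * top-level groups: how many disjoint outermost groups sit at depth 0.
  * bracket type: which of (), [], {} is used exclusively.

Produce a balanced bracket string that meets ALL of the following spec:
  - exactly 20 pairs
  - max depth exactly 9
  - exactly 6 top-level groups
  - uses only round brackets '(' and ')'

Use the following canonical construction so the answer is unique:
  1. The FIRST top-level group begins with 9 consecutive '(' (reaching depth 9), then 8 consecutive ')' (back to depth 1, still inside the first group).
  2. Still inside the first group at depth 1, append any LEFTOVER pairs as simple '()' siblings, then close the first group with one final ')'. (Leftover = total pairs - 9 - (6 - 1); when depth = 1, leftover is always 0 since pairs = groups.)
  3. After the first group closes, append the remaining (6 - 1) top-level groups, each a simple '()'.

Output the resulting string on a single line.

Answer: ((((((((())))))))()()()()()())()()()()()

Derivation:
Spec: pairs=20 depth=9 groups=6
Leftover pairs = 20 - 9 - (6-1) = 6
First group: deep chain of depth 9 + 6 sibling pairs
Remaining 5 groups: simple '()' each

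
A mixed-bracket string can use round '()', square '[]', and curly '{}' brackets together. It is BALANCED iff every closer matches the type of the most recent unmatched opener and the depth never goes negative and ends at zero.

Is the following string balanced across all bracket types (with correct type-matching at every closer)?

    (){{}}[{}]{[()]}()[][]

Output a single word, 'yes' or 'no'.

pos 0: push '('; stack = (
pos 1: ')' matches '('; pop; stack = (empty)
pos 2: push '{'; stack = {
pos 3: push '{'; stack = {{
pos 4: '}' matches '{'; pop; stack = {
pos 5: '}' matches '{'; pop; stack = (empty)
pos 6: push '['; stack = [
pos 7: push '{'; stack = [{
pos 8: '}' matches '{'; pop; stack = [
pos 9: ']' matches '['; pop; stack = (empty)
pos 10: push '{'; stack = {
pos 11: push '['; stack = {[
pos 12: push '('; stack = {[(
pos 13: ')' matches '('; pop; stack = {[
pos 14: ']' matches '['; pop; stack = {
pos 15: '}' matches '{'; pop; stack = (empty)
pos 16: push '('; stack = (
pos 17: ')' matches '('; pop; stack = (empty)
pos 18: push '['; stack = [
pos 19: ']' matches '['; pop; stack = (empty)
pos 20: push '['; stack = [
pos 21: ']' matches '['; pop; stack = (empty)
end: stack empty → VALID
Verdict: properly nested → yes

Answer: yes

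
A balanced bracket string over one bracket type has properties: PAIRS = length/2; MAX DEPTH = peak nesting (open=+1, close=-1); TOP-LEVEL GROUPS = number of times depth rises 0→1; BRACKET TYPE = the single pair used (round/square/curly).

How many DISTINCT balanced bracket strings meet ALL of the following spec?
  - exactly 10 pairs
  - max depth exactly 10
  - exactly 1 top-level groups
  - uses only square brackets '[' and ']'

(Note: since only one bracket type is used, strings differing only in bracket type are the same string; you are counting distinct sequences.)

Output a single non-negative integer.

Answer: 1

Derivation:
Spec: pairs=10 depth=10 groups=1
Count(depth <= 10) = 4862
Count(depth <= 9) = 4861
Count(depth == 10) = 4862 - 4861 = 1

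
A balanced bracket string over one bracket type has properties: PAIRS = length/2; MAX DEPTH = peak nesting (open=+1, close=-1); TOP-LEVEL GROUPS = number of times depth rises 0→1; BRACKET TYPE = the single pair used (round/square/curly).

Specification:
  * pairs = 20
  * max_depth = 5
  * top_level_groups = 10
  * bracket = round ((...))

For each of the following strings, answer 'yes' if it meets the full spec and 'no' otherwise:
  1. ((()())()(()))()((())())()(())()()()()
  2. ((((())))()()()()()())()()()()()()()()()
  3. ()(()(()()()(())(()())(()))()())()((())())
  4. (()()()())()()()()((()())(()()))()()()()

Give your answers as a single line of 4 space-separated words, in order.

Answer: no yes no no

Derivation:
String 1 '((()())()(()))()((())())()(())()()()()': depth seq [1 2 3 2 3 2 1 2 1 2 3 2 1 0 1 0 1 2 3 2 1 2 1 0 1 0 1 2 1 0 1 0 1 0 1 0 1 0]
  -> pairs=19 depth=3 groups=9 -> no
String 2 '((((())))()()()()()())()()()()()()()()()': depth seq [1 2 3 4 5 4 3 2 1 2 1 2 1 2 1 2 1 2 1 2 1 0 1 0 1 0 1 0 1 0 1 0 1 0 1 0 1 0 1 0]
  -> pairs=20 depth=5 groups=10 -> yes
String 3 '()(()(()()()(())(()())(()))()())()((())())': depth seq [1 0 1 2 1 2 3 2 3 2 3 2 3 4 3 2 3 4 3 4 3 2 3 4 3 2 1 2 1 2 1 0 1 0 1 2 3 2 1 2 1 0]
  -> pairs=21 depth=4 groups=4 -> no
String 4 '(()()()())()()()()((()())(()()))()()()()': depth seq [1 2 1 2 1 2 1 2 1 0 1 0 1 0 1 0 1 0 1 2 3 2 3 2 1 2 3 2 3 2 1 0 1 0 1 0 1 0 1 0]
  -> pairs=20 depth=3 groups=10 -> no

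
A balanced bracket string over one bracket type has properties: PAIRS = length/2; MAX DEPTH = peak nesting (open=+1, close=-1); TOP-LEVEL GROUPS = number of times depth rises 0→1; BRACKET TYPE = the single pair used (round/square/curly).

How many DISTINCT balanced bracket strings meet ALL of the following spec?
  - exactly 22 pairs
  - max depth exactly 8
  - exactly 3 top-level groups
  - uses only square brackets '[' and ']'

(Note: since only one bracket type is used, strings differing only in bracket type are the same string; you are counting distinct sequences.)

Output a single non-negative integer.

Spec: pairs=22 depth=8 groups=3
Count(depth <= 8) = 15232409682
Count(depth <= 7) = 12470434080
Count(depth == 8) = 15232409682 - 12470434080 = 2761975602

Answer: 2761975602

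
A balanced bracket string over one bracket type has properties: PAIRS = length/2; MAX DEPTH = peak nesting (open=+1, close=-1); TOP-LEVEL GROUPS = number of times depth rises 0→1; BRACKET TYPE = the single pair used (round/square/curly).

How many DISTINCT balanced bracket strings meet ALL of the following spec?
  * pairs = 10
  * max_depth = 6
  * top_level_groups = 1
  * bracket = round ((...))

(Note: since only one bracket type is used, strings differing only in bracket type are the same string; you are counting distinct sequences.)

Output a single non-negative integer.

Answer: 1053

Derivation:
Spec: pairs=10 depth=6 groups=1
Count(depth <= 6) = 4334
Count(depth <= 5) = 3281
Count(depth == 6) = 4334 - 3281 = 1053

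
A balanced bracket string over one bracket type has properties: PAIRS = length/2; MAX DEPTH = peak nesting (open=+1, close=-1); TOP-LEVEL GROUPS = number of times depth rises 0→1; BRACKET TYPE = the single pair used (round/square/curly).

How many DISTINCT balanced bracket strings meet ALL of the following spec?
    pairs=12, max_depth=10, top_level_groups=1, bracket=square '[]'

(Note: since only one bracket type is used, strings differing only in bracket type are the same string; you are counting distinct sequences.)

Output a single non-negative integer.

Answer: 168

Derivation:
Spec: pairs=12 depth=10 groups=1
Count(depth <= 10) = 58766
Count(depth <= 9) = 58598
Count(depth == 10) = 58766 - 58598 = 168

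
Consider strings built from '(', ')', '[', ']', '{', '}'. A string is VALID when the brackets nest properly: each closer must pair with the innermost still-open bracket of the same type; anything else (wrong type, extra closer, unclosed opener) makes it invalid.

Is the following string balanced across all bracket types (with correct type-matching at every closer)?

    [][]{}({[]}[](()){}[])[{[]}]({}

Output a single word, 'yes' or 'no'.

pos 0: push '['; stack = [
pos 1: ']' matches '['; pop; stack = (empty)
pos 2: push '['; stack = [
pos 3: ']' matches '['; pop; stack = (empty)
pos 4: push '{'; stack = {
pos 5: '}' matches '{'; pop; stack = (empty)
pos 6: push '('; stack = (
pos 7: push '{'; stack = ({
pos 8: push '['; stack = ({[
pos 9: ']' matches '['; pop; stack = ({
pos 10: '}' matches '{'; pop; stack = (
pos 11: push '['; stack = ([
pos 12: ']' matches '['; pop; stack = (
pos 13: push '('; stack = ((
pos 14: push '('; stack = (((
pos 15: ')' matches '('; pop; stack = ((
pos 16: ')' matches '('; pop; stack = (
pos 17: push '{'; stack = ({
pos 18: '}' matches '{'; pop; stack = (
pos 19: push '['; stack = ([
pos 20: ']' matches '['; pop; stack = (
pos 21: ')' matches '('; pop; stack = (empty)
pos 22: push '['; stack = [
pos 23: push '{'; stack = [{
pos 24: push '['; stack = [{[
pos 25: ']' matches '['; pop; stack = [{
pos 26: '}' matches '{'; pop; stack = [
pos 27: ']' matches '['; pop; stack = (empty)
pos 28: push '('; stack = (
pos 29: push '{'; stack = ({
pos 30: '}' matches '{'; pop; stack = (
end: stack still non-empty (() → INVALID
Verdict: unclosed openers at end: ( → no

Answer: no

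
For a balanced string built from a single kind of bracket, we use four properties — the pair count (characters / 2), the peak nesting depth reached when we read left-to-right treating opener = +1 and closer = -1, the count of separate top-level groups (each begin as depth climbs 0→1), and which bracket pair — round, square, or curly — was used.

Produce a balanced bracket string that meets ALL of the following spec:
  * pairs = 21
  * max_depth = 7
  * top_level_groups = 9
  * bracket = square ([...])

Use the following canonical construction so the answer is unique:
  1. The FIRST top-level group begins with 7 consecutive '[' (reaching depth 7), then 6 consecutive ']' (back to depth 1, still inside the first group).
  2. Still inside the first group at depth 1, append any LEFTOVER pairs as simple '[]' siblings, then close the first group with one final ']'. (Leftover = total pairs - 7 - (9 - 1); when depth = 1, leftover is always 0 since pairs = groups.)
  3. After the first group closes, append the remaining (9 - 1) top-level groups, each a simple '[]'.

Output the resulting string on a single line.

Spec: pairs=21 depth=7 groups=9
Leftover pairs = 21 - 7 - (9-1) = 6
First group: deep chain of depth 7 + 6 sibling pairs
Remaining 8 groups: simple '[]' each

Answer: [[[[[[[]]]]]][][][][][][]][][][][][][][][]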